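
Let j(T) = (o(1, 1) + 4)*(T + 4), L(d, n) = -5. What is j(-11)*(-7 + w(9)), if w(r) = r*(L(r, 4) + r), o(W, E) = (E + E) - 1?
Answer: -1015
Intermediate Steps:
o(W, E) = -1 + 2*E (o(W, E) = 2*E - 1 = -1 + 2*E)
w(r) = r*(-5 + r)
j(T) = 20 + 5*T (j(T) = ((-1 + 2*1) + 4)*(T + 4) = ((-1 + 2) + 4)*(4 + T) = (1 + 4)*(4 + T) = 5*(4 + T) = 20 + 5*T)
j(-11)*(-7 + w(9)) = (20 + 5*(-11))*(-7 + 9*(-5 + 9)) = (20 - 55)*(-7 + 9*4) = -35*(-7 + 36) = -35*29 = -1015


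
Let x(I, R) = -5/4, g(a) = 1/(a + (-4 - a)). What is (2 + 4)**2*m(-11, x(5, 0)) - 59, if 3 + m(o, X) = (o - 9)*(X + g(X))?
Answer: 913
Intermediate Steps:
g(a) = -1/4 (g(a) = 1/(-4) = -1/4)
x(I, R) = -5/4 (x(I, R) = -5*1/4 = -5/4)
m(o, X) = -3 + (-9 + o)*(-1/4 + X) (m(o, X) = -3 + (o - 9)*(X - 1/4) = -3 + (-9 + o)*(-1/4 + X))
(2 + 4)**2*m(-11, x(5, 0)) - 59 = (2 + 4)**2*(-3/4 - 9*(-5/4) - 1/4*(-11) - 5/4*(-11)) - 59 = 6**2*(-3/4 + 45/4 + 11/4 + 55/4) - 59 = 36*27 - 59 = 972 - 59 = 913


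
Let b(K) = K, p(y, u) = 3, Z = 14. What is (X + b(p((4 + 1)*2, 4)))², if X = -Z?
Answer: 121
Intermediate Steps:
X = -14 (X = -1*14 = -14)
(X + b(p((4 + 1)*2, 4)))² = (-14 + 3)² = (-11)² = 121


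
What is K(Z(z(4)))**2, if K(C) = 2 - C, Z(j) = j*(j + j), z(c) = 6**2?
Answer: 6708100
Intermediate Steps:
z(c) = 36
Z(j) = 2*j**2 (Z(j) = j*(2*j) = 2*j**2)
K(Z(z(4)))**2 = (2 - 2*36**2)**2 = (2 - 2*1296)**2 = (2 - 1*2592)**2 = (2 - 2592)**2 = (-2590)**2 = 6708100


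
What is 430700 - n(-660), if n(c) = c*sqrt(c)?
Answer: 430700 + 1320*I*sqrt(165) ≈ 4.307e+5 + 16956.0*I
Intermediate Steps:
n(c) = c**(3/2)
430700 - n(-660) = 430700 - (-660)**(3/2) = 430700 - (-1320)*I*sqrt(165) = 430700 + 1320*I*sqrt(165)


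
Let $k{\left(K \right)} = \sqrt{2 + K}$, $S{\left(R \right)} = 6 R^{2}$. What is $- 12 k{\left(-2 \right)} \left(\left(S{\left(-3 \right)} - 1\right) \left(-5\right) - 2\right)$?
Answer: $0$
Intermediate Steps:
$- 12 k{\left(-2 \right)} \left(\left(S{\left(-3 \right)} - 1\right) \left(-5\right) - 2\right) = - 12 \sqrt{2 - 2} \left(\left(6 \left(-3\right)^{2} - 1\right) \left(-5\right) - 2\right) = - 12 \sqrt{0} \left(\left(6 \cdot 9 - 1\right) \left(-5\right) - 2\right) = \left(-12\right) 0 \left(\left(54 - 1\right) \left(-5\right) - 2\right) = 0 \left(53 \left(-5\right) - 2\right) = 0 \left(-265 - 2\right) = 0 \left(-267\right) = 0$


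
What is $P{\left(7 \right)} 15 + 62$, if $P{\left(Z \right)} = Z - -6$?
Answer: $257$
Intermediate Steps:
$P{\left(Z \right)} = 6 + Z$ ($P{\left(Z \right)} = Z + 6 = 6 + Z$)
$P{\left(7 \right)} 15 + 62 = \left(6 + 7\right) 15 + 62 = 13 \cdot 15 + 62 = 195 + 62 = 257$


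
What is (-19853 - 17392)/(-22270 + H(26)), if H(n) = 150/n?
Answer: 96837/57887 ≈ 1.6729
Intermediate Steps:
(-19853 - 17392)/(-22270 + H(26)) = (-19853 - 17392)/(-22270 + 150/26) = -37245/(-22270 + 150*(1/26)) = -37245/(-22270 + 75/13) = -37245/(-289435/13) = -37245*(-13/289435) = 96837/57887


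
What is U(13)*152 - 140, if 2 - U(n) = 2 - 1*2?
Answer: 164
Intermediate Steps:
U(n) = 2 (U(n) = 2 - (2 - 1*2) = 2 - (2 - 2) = 2 - 1*0 = 2 + 0 = 2)
U(13)*152 - 140 = 2*152 - 140 = 304 - 140 = 164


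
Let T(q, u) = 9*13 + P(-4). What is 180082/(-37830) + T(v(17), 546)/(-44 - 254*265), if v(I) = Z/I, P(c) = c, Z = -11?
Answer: -6066758909/1274000910 ≈ -4.7620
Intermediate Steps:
v(I) = -11/I
T(q, u) = 113 (T(q, u) = 9*13 - 4 = 117 - 4 = 113)
180082/(-37830) + T(v(17), 546)/(-44 - 254*265) = 180082/(-37830) + 113/(-44 - 254*265) = 180082*(-1/37830) + 113/(-44 - 67310) = -90041/18915 + 113/(-67354) = -90041/18915 + 113*(-1/67354) = -90041/18915 - 113/67354 = -6066758909/1274000910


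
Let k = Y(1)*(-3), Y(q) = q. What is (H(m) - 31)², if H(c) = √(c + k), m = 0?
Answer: (31 - I*√3)² ≈ 958.0 - 107.39*I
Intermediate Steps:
k = -3 (k = 1*(-3) = -3)
H(c) = √(-3 + c) (H(c) = √(c - 3) = √(-3 + c))
(H(m) - 31)² = (√(-3 + 0) - 31)² = (√(-3) - 31)² = (I*√3 - 31)² = (-31 + I*√3)²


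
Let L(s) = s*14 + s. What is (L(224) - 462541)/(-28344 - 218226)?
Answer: 459181/246570 ≈ 1.8623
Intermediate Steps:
L(s) = 15*s (L(s) = 14*s + s = 15*s)
(L(224) - 462541)/(-28344 - 218226) = (15*224 - 462541)/(-28344 - 218226) = (3360 - 462541)/(-246570) = -459181*(-1/246570) = 459181/246570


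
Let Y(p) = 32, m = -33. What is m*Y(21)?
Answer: -1056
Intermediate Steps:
m*Y(21) = -33*32 = -1056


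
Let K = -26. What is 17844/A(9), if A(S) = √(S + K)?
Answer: -17844*I*√17/17 ≈ -4327.8*I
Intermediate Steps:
A(S) = √(-26 + S) (A(S) = √(S - 26) = √(-26 + S))
17844/A(9) = 17844/(√(-26 + 9)) = 17844/(√(-17)) = 17844/((I*√17)) = 17844*(-I*√17/17) = -17844*I*√17/17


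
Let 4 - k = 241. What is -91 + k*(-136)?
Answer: 32141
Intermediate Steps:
k = -237 (k = 4 - 1*241 = 4 - 241 = -237)
-91 + k*(-136) = -91 - 237*(-136) = -91 + 32232 = 32141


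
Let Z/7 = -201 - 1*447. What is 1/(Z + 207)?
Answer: -1/4329 ≈ -0.00023100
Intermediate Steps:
Z = -4536 (Z = 7*(-201 - 1*447) = 7*(-201 - 447) = 7*(-648) = -4536)
1/(Z + 207) = 1/(-4536 + 207) = 1/(-4329) = -1/4329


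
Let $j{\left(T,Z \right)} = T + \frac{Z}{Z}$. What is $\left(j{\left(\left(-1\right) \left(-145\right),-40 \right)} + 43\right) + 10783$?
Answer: $10972$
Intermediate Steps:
$j{\left(T,Z \right)} = 1 + T$ ($j{\left(T,Z \right)} = T + 1 = 1 + T$)
$\left(j{\left(\left(-1\right) \left(-145\right),-40 \right)} + 43\right) + 10783 = \left(\left(1 - -145\right) + 43\right) + 10783 = \left(\left(1 + 145\right) + 43\right) + 10783 = \left(146 + 43\right) + 10783 = 189 + 10783 = 10972$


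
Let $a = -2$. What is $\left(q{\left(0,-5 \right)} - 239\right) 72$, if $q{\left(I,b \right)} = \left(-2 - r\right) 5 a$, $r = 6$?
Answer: $-11448$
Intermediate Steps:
$q{\left(I,b \right)} = 80$ ($q{\left(I,b \right)} = \left(-2 - 6\right) 5 \left(-2\right) = \left(-8\right) 5 \left(-2\right) = \left(-40\right) \left(-2\right) = 80$)
$\left(q{\left(0,-5 \right)} - 239\right) 72 = \left(80 - 239\right) 72 = \left(-159\right) 72 = -11448$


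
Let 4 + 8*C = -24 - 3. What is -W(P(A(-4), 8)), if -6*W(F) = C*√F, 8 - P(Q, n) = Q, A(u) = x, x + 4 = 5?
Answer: -31*√7/48 ≈ -1.7087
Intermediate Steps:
x = 1 (x = -4 + 5 = 1)
A(u) = 1
C = -31/8 (C = -½ + (-24 - 3)/8 = -½ + (⅛)*(-27) = -½ - 27/8 = -31/8 ≈ -3.8750)
P(Q, n) = 8 - Q
W(F) = 31*√F/48 (W(F) = -(-31)*√F/48 = 31*√F/48)
-W(P(A(-4), 8)) = -31*√(8 - 1*1)/48 = -31*√(8 - 1)/48 = -31*√7/48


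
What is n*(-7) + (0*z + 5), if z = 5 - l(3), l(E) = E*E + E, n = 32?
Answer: -219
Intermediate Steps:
l(E) = E + E² (l(E) = E² + E = E + E²)
z = -7 (z = 5 - 3*(1 + 3) = 5 - 3*4 = 5 - 1*12 = 5 - 12 = -7)
n*(-7) + (0*z + 5) = 32*(-7) + (0*(-7) + 5) = -224 + (0 + 5) = -224 + 5 = -219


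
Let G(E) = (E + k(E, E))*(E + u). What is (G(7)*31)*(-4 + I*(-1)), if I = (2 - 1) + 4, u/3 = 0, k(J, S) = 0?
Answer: -13671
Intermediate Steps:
u = 0 (u = 3*0 = 0)
I = 5 (I = 1 + 4 = 5)
G(E) = E² (G(E) = (E + 0)*(E + 0) = E*E = E²)
(G(7)*31)*(-4 + I*(-1)) = (7²*31)*(-4 + 5*(-1)) = (49*31)*(-4 - 5) = 1519*(-9) = -13671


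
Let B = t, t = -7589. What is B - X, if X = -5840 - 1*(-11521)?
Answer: -13270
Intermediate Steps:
B = -7589
X = 5681 (X = -5840 + 11521 = 5681)
B - X = -7589 - 1*5681 = -7589 - 5681 = -13270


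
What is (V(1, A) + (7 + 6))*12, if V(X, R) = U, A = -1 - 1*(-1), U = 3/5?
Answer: 816/5 ≈ 163.20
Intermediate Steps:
U = ⅗ (U = 3*(⅕) = ⅗ ≈ 0.60000)
A = 0 (A = -1 + 1 = 0)
V(X, R) = ⅗
(V(1, A) + (7 + 6))*12 = (⅗ + (7 + 6))*12 = (⅗ + 13)*12 = (68/5)*12 = 816/5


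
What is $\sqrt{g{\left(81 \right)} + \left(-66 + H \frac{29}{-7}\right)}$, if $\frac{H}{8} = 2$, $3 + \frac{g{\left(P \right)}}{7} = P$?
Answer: $\frac{4 \sqrt{1267}}{7} \approx 20.34$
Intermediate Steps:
$g{\left(P \right)} = -21 + 7 P$
$H = 16$ ($H = 8 \cdot 2 = 16$)
$\sqrt{g{\left(81 \right)} + \left(-66 + H \frac{29}{-7}\right)} = \sqrt{\left(-21 + 7 \cdot 81\right) + \left(-66 + 16 \frac{29}{-7}\right)} = \sqrt{\left(-21 + 567\right) + \left(-66 + 16 \cdot 29 \left(- \frac{1}{7}\right)\right)} = \sqrt{546 + \left(-66 + 16 \left(- \frac{29}{7}\right)\right)} = \sqrt{546 - \frac{926}{7}} = \sqrt{\frac{2896}{7}} = \frac{4 \sqrt{1267}}{7}$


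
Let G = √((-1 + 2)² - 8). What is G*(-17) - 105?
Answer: -105 - 17*I*√7 ≈ -105.0 - 44.978*I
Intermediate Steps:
G = I*√7 (G = √(1² - 8) = √(1 - 8) = √(-7) = I*√7 ≈ 2.6458*I)
G*(-17) - 105 = (I*√7)*(-17) - 105 = -17*I*√7 - 105 = -105 - 17*I*√7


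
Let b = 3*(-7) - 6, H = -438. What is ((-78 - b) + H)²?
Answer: 239121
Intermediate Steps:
b = -27 (b = -21 - 6 = -27)
((-78 - b) + H)² = ((-78 - 1*(-27)) - 438)² = ((-78 + 27) - 438)² = (-51 - 438)² = (-489)² = 239121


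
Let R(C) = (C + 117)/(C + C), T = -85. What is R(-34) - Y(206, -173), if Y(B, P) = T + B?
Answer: -8311/68 ≈ -122.22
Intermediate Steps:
Y(B, P) = -85 + B
R(C) = (117 + C)/(2*C) (R(C) = (117 + C)/((2*C)) = (117 + C)*(1/(2*C)) = (117 + C)/(2*C))
R(-34) - Y(206, -173) = (½)*(117 - 34)/(-34) - (-85 + 206) = (½)*(-1/34)*83 - 1*121 = -83/68 - 121 = -8311/68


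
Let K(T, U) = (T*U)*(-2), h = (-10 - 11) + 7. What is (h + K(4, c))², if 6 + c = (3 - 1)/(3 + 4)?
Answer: 49284/49 ≈ 1005.8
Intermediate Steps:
c = -40/7 (c = -6 + (3 - 1)/(3 + 4) = -6 + 2/7 = -40/7 ≈ -5.7143)
h = -14 (h = -21 + 7 = -14)
K(T, U) = -2*T*U
(h + K(4, c))² = (-14 - 2*4*(-40/7))² = (-14 + 320/7)² = (222/7)² = 49284/49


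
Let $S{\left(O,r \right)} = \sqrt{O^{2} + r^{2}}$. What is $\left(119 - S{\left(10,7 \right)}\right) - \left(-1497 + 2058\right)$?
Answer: $-442 - \sqrt{149} \approx -454.21$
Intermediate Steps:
$\left(119 - S{\left(10,7 \right)}\right) - \left(-1497 + 2058\right) = \left(119 - \sqrt{10^{2} + 7^{2}}\right) - \left(-1497 + 2058\right) = \left(119 - \sqrt{100 + 49}\right) - 561 = \left(119 - \sqrt{149}\right) - 561 = -442 - \sqrt{149}$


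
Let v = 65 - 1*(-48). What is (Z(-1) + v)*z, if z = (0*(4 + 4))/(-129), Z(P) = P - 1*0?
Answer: 0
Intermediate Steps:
Z(P) = P (Z(P) = P + 0 = P)
z = 0 (z = (0*8)*(-1/129) = 0*(-1/129) = 0)
v = 113 (v = 65 + 48 = 113)
(Z(-1) + v)*z = (-1 + 113)*0 = 112*0 = 0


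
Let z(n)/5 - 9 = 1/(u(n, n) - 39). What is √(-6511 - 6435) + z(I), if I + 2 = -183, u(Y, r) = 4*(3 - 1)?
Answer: 1390/31 + I*√12946 ≈ 44.839 + 113.78*I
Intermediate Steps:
u(Y, r) = 8 (u(Y, r) = 4*2 = 8)
I = -185 (I = -2 - 183 = -185)
z(n) = 1390/31 (z(n) = 45 + 5/(8 - 39) = 45 + 5/(-31) = 45 + 5*(-1/31) = 45 - 5/31 = 1390/31)
√(-6511 - 6435) + z(I) = √(-6511 - 6435) + 1390/31 = √(-12946) + 1390/31 = I*√12946 + 1390/31 = 1390/31 + I*√12946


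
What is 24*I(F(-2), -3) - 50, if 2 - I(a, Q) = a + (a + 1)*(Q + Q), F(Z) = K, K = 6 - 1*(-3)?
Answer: 1222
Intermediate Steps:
K = 9 (K = 6 + 3 = 9)
F(Z) = 9
I(a, Q) = 2 - a - 2*Q*(1 + a) (I(a, Q) = 2 - (a + (a + 1)*(Q + Q)) = 2 - (a + (1 + a)*(2*Q)) = 2 - (a + 2*Q*(1 + a)) = 2 + (-a - 2*Q*(1 + a)) = 2 - a - 2*Q*(1 + a))
24*I(F(-2), -3) - 50 = 24*(2 - 1*9 - 2*(-3) - 2*(-3)*9) - 50 = 24*(2 - 9 + 6 + 54) - 50 = 24*53 - 50 = 1272 - 50 = 1222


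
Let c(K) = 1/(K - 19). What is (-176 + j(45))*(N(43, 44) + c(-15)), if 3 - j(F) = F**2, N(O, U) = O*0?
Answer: 1099/17 ≈ 64.647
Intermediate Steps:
N(O, U) = 0
c(K) = 1/(-19 + K)
j(F) = 3 - F**2
(-176 + j(45))*(N(43, 44) + c(-15)) = (-176 + (3 - 1*45**2))*(0 + 1/(-19 - 15)) = (-176 + (3 - 1*2025))*(0 + 1/(-34)) = (-176 + (3 - 2025))*(0 - 1/34) = (-176 - 2022)*(-1/34) = -2198*(-1/34) = 1099/17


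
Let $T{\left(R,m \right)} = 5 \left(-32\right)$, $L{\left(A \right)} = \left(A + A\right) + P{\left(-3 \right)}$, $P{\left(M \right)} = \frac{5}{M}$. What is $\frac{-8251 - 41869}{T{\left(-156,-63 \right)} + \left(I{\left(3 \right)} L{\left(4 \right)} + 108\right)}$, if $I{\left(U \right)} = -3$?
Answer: $\frac{50120}{71} \approx 705.92$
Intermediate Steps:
$L{\left(A \right)} = - \frac{5}{3} + 2 A$ ($L{\left(A \right)} = \left(A + A\right) + \frac{5}{-3} = 2 A + 5 \left(- \frac{1}{3}\right) = 2 A - \frac{5}{3} = - \frac{5}{3} + 2 A$)
$T{\left(R,m \right)} = -160$
$\frac{-8251 - 41869}{T{\left(-156,-63 \right)} + \left(I{\left(3 \right)} L{\left(4 \right)} + 108\right)} = \frac{-8251 - 41869}{-160 + \left(- 3 \left(- \frac{5}{3} + 2 \cdot 4\right) + 108\right)} = - \frac{50120}{-160 + \left(- 3 \left(- \frac{5}{3} + 8\right) + 108\right)} = - \frac{50120}{-160 + \left(\left(-3\right) \frac{19}{3} + 108\right)} = - \frac{50120}{-160 + \left(-19 + 108\right)} = - \frac{50120}{-160 + 89} = - \frac{50120}{-71} = \left(-50120\right) \left(- \frac{1}{71}\right) = \frac{50120}{71}$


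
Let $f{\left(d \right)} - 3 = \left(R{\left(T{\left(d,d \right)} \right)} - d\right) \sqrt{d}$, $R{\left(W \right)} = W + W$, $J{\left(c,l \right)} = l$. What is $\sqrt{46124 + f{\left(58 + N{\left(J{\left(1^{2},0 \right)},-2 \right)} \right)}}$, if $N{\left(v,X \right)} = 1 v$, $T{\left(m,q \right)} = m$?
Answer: $\sqrt{46127 + 58 \sqrt{58}} \approx 215.8$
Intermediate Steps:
$N{\left(v,X \right)} = v$
$R{\left(W \right)} = 2 W$
$f{\left(d \right)} = 3 + d^{\frac{3}{2}}$ ($f{\left(d \right)} = 3 + \left(2 d - d\right) \sqrt{d} = 3 + d \sqrt{d} = 3 + d^{\frac{3}{2}}$)
$\sqrt{46124 + f{\left(58 + N{\left(J{\left(1^{2},0 \right)},-2 \right)} \right)}} = \sqrt{46124 + \left(3 + \left(58 + 0\right)^{\frac{3}{2}}\right)} = \sqrt{46124 + \left(3 + 58^{\frac{3}{2}}\right)} = \sqrt{46124 + \left(3 + 58 \sqrt{58}\right)} = \sqrt{46127 + 58 \sqrt{58}}$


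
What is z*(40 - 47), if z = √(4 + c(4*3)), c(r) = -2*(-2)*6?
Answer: -14*√7 ≈ -37.041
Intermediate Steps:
c(r) = 24 (c(r) = 4*6 = 24)
z = 2*√7 (z = √(4 + 24) = √28 = 2*√7 ≈ 5.2915)
z*(40 - 47) = (2*√7)*(40 - 47) = (2*√7)*(-7) = -14*√7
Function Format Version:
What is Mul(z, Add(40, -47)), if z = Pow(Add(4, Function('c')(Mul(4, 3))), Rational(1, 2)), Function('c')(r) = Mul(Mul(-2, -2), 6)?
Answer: Mul(-14, Pow(7, Rational(1, 2))) ≈ -37.041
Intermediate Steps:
Function('c')(r) = 24 (Function('c')(r) = Mul(4, 6) = 24)
z = Mul(2, Pow(7, Rational(1, 2))) (z = Pow(Add(4, 24), Rational(1, 2)) = Pow(28, Rational(1, 2)) = Mul(2, Pow(7, Rational(1, 2))) ≈ 5.2915)
Mul(z, Add(40, -47)) = Mul(Mul(2, Pow(7, Rational(1, 2))), Add(40, -47)) = Mul(Mul(2, Pow(7, Rational(1, 2))), -7) = Mul(-14, Pow(7, Rational(1, 2)))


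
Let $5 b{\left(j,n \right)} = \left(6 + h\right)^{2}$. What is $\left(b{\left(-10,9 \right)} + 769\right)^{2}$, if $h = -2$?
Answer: $\frac{14907321}{25} \approx 5.9629 \cdot 10^{5}$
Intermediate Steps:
$b{\left(j,n \right)} = \frac{16}{5}$ ($b{\left(j,n \right)} = \frac{\left(6 - 2\right)^{2}}{5} = \frac{4^{2}}{5} = \frac{1}{5} \cdot 16 = \frac{16}{5}$)
$\left(b{\left(-10,9 \right)} + 769\right)^{2} = \left(\frac{16}{5} + 769\right)^{2} = \left(\frac{3861}{5}\right)^{2} = \frac{14907321}{25}$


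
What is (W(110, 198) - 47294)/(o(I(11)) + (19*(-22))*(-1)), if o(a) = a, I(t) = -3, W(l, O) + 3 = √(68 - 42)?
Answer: -47297/415 + √26/415 ≈ -113.96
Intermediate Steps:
W(l, O) = -3 + √26 (W(l, O) = -3 + √(68 - 42) = -3 + √26)
(W(110, 198) - 47294)/(o(I(11)) + (19*(-22))*(-1)) = ((-3 + √26) - 47294)/(-3 + (19*(-22))*(-1)) = (-47297 + √26)/(-3 - 418*(-1)) = (-47297 + √26)/(-3 + 418) = (-47297 + √26)/415 = (-47297 + √26)*(1/415) = -47297/415 + √26/415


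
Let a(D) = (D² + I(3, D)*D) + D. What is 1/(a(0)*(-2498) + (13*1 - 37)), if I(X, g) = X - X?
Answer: -1/24 ≈ -0.041667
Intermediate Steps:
I(X, g) = 0
a(D) = D + D² (a(D) = (D² + 0*D) + D = (D² + 0) + D = D² + D = D + D²)
1/(a(0)*(-2498) + (13*1 - 37)) = 1/((0*(1 + 0))*(-2498) + (13*1 - 37)) = 1/((0*1)*(-2498) + (13 - 37)) = 1/(0*(-2498) - 24) = 1/(0 - 24) = 1/(-24) = -1/24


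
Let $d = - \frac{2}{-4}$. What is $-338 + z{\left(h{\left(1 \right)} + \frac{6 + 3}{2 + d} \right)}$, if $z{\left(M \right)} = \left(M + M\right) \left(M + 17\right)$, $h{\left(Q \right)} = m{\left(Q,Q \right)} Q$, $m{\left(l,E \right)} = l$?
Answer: $- \frac{3482}{25} \approx -139.28$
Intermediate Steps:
$d = \frac{1}{2}$ ($d = \left(-2\right) \left(- \frac{1}{4}\right) = \frac{1}{2} \approx 0.5$)
$h{\left(Q \right)} = Q^{2}$ ($h{\left(Q \right)} = Q Q = Q^{2}$)
$z{\left(M \right)} = 2 M \left(17 + M\right)$
$-338 + z{\left(h{\left(1 \right)} + \frac{6 + 3}{2 + d} \right)} = -338 + 2 \left(1^{2} + \frac{6 + 3}{2 + \frac{1}{2}}\right) \left(17 + \left(1^{2} + \frac{6 + 3}{2 + \frac{1}{2}}\right)\right) = -338 + 2 \left(1 + \frac{9}{\frac{5}{2}}\right) \left(17 + \left(1 + \frac{9}{\frac{5}{2}}\right)\right) = -338 + 2 \left(1 + 9 \cdot \frac{2}{5}\right) \left(17 + \left(1 + 9 \cdot \frac{2}{5}\right)\right) = -338 + 2 \left(1 + \frac{18}{5}\right) \left(17 + \left(1 + \frac{18}{5}\right)\right) = -338 + 2 \cdot \frac{23}{5} \left(17 + \frac{23}{5}\right) = -338 + 2 \cdot \frac{23}{5} \cdot \frac{108}{5} = -338 + \frac{4968}{25} = - \frac{3482}{25}$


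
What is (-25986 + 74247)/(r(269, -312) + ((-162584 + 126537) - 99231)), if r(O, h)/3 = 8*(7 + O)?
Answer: -48261/128654 ≈ -0.37512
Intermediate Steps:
r(O, h) = 168 + 24*O (r(O, h) = 3*(8*(7 + O)) = 3*(56 + 8*O) = 168 + 24*O)
(-25986 + 74247)/(r(269, -312) + ((-162584 + 126537) - 99231)) = (-25986 + 74247)/((168 + 24*269) + ((-162584 + 126537) - 99231)) = 48261/((168 + 6456) + (-36047 - 99231)) = 48261/(6624 - 135278) = 48261/(-128654) = 48261*(-1/128654) = -48261/128654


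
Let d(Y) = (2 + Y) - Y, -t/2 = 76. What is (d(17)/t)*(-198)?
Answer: 99/38 ≈ 2.6053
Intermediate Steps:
t = -152 (t = -2*76 = -152)
d(Y) = 2
(d(17)/t)*(-198) = (2/(-152))*(-198) = (2*(-1/152))*(-198) = -1/76*(-198) = 99/38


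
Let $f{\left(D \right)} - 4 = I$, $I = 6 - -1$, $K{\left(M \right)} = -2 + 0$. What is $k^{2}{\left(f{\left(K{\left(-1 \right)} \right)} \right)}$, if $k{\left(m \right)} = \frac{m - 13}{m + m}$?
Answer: $\frac{1}{121} \approx 0.0082645$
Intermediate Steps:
$K{\left(M \right)} = -2$
$I = 7$ ($I = 6 + 1 = 7$)
$f{\left(D \right)} = 11$ ($f{\left(D \right)} = 4 + 7 = 11$)
$k{\left(m \right)} = \frac{-13 + m}{2 m}$
$k^{2}{\left(f{\left(K{\left(-1 \right)} \right)} \right)} = \left(\frac{-13 + 11}{2 \cdot 11}\right)^{2} = \left(\frac{1}{2} \cdot \frac{1}{11} \left(-2\right)\right)^{2} = \left(- \frac{1}{11}\right)^{2} = \frac{1}{121}$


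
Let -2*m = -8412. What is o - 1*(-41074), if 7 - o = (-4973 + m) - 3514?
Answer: 45362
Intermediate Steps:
m = 4206 (m = -½*(-8412) = 4206)
o = 4288 (o = 7 - ((-4973 + 4206) - 3514) = 7 - (-767 - 3514) = 7 - 1*(-4281) = 7 + 4281 = 4288)
o - 1*(-41074) = 4288 - 1*(-41074) = 4288 + 41074 = 45362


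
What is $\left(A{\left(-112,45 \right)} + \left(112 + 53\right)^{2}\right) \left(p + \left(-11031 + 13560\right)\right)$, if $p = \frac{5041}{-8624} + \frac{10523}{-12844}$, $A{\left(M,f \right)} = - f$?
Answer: $\frac{475604772595515}{6922916} \approx 6.87 \cdot 10^{7}$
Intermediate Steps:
$p = - \frac{38874239}{27691664}$ ($p = 5041 \left(- \frac{1}{8624}\right) + 10523 \left(- \frac{1}{12844}\right) = - \frac{5041}{8624} - \frac{10523}{12844} = - \frac{38874239}{27691664} \approx -1.4038$)
$\left(A{\left(-112,45 \right)} + \left(112 + 53\right)^{2}\right) \left(p + \left(-11031 + 13560\right)\right) = \left(\left(-1\right) 45 + \left(112 + 53\right)^{2}\right) \left(- \frac{38874239}{27691664} + \left(-11031 + 13560\right)\right) = \left(-45 + 165^{2}\right) \left(- \frac{38874239}{27691664} + 2529\right) = \left(-45 + 27225\right) \frac{69993344017}{27691664} = 27180 \cdot \frac{69993344017}{27691664} = \frac{475604772595515}{6922916}$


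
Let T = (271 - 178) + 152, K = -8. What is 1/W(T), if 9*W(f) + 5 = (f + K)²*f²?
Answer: 9/3371544220 ≈ 2.6694e-9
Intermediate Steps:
T = 245 (T = 93 + 152 = 245)
W(f) = -5/9 + f²*(-8 + f)²/9 (W(f) = -5/9 + ((f - 8)²*f²)/9 = -5/9 + ((-8 + f)²*f²)/9 = -5/9 + (f²*(-8 + f)²)/9 = -5/9 + f²*(-8 + f)²/9)
1/W(T) = 1/(-5/9 + (⅑)*245²*(-8 + 245)²) = 1/(-5/9 + (⅑)*60025*237²) = 1/(-5/9 + (⅑)*60025*56169) = 1/(-5/9 + 374616025) = 1/(3371544220/9) = 9/3371544220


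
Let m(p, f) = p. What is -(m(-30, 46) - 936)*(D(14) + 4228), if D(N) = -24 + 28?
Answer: 4088112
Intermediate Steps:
D(N) = 4
-(m(-30, 46) - 936)*(D(14) + 4228) = -(-30 - 936)*(4 + 4228) = -(-966)*4232 = -1*(-4088112) = 4088112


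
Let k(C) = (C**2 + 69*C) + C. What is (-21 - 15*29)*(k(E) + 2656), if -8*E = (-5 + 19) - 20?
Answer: -2470665/2 ≈ -1.2353e+6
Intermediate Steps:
E = 3/4 (E = -((-5 + 19) - 20)/8 = -(14 - 20)/8 = -1/8*(-6) = 3/4 ≈ 0.75000)
k(C) = C**2 + 70*C
(-21 - 15*29)*(k(E) + 2656) = (-21 - 15*29)*(3*(70 + 3/4)/4 + 2656) = (-21 - 435)*((3/4)*(283/4) + 2656) = -456*(849/16 + 2656) = -456*43345/16 = -2470665/2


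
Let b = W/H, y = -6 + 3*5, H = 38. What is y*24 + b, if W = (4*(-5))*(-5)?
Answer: 4154/19 ≈ 218.63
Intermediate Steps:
W = 100 (W = -20*(-5) = 100)
y = 9 (y = -6 + 15 = 9)
b = 50/19 (b = 100/38 = 100*(1/38) = 50/19 ≈ 2.6316)
y*24 + b = 9*24 + 50/19 = 216 + 50/19 = 4154/19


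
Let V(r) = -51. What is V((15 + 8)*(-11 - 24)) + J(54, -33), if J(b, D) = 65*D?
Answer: -2196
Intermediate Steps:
V((15 + 8)*(-11 - 24)) + J(54, -33) = -51 + 65*(-33) = -51 - 2145 = -2196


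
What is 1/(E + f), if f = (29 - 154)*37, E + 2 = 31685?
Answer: 1/27058 ≈ 3.6958e-5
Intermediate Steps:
E = 31683 (E = -2 + 31685 = 31683)
f = -4625 (f = -125*37 = -4625)
1/(E + f) = 1/(31683 - 4625) = 1/27058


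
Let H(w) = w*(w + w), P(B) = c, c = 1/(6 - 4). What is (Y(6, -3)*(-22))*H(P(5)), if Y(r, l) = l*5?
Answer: 165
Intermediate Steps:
Y(r, l) = 5*l
c = ½ (c = 1/2 = ½ ≈ 0.50000)
P(B) = ½
H(w) = 2*w² (H(w) = w*(2*w) = 2*w²)
(Y(6, -3)*(-22))*H(P(5)) = ((5*(-3))*(-22))*(2*(½)²) = (-15*(-22))*(2*(¼)) = 330*(½) = 165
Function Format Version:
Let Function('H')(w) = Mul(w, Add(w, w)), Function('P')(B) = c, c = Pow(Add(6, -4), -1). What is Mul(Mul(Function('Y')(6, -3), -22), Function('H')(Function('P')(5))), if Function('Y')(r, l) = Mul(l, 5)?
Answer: 165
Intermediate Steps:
Function('Y')(r, l) = Mul(5, l)
c = Rational(1, 2) (c = Pow(2, -1) = Rational(1, 2) ≈ 0.50000)
Function('P')(B) = Rational(1, 2)
Function('H')(w) = Mul(2, Pow(w, 2)) (Function('H')(w) = Mul(w, Mul(2, w)) = Mul(2, Pow(w, 2)))
Mul(Mul(Function('Y')(6, -3), -22), Function('H')(Function('P')(5))) = Mul(Mul(Mul(5, -3), -22), Mul(2, Pow(Rational(1, 2), 2))) = Mul(Mul(-15, -22), Mul(2, Rational(1, 4))) = Mul(330, Rational(1, 2)) = 165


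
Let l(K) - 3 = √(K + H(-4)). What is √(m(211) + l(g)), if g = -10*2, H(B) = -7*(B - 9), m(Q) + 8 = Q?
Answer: √(206 + √71) ≈ 14.643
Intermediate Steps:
m(Q) = -8 + Q
H(B) = 63 - 7*B (H(B) = -7*(-9 + B) = 63 - 7*B)
g = -20
l(K) = 3 + √(91 + K) (l(K) = 3 + √(K + (63 - 7*(-4))) = 3 + √(K + (63 + 28)) = 3 + √(K + 91) = 3 + √(91 + K))
√(m(211) + l(g)) = √((-8 + 211) + (3 + √(91 - 20))) = √(203 + (3 + √71)) = √(206 + √71)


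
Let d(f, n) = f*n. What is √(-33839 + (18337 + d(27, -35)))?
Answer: I*√16447 ≈ 128.25*I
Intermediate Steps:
√(-33839 + (18337 + d(27, -35))) = √(-33839 + (18337 + 27*(-35))) = √(-33839 + (18337 - 945)) = √(-33839 + 17392) = √(-16447) = I*√16447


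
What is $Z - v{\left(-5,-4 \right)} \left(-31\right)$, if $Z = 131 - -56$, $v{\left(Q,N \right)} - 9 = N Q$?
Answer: $1086$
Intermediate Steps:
$v{\left(Q,N \right)} = 9 + N Q$
$Z = 187$ ($Z = 131 + 56 = 187$)
$Z - v{\left(-5,-4 \right)} \left(-31\right) = 187 - \left(9 - -20\right) \left(-31\right) = 187 - \left(9 + 20\right) \left(-31\right) = 187 - 29 \left(-31\right) = 187 - -899 = 187 + 899 = 1086$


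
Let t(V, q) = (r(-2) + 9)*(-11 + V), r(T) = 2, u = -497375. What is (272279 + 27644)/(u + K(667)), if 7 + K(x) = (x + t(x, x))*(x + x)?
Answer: 299923/10018540 ≈ 0.029937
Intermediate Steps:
t(V, q) = -121 + 11*V (t(V, q) = (2 + 9)*(-11 + V) = 11*(-11 + V) = -121 + 11*V)
K(x) = -7 + 2*x*(-121 + 12*x) (K(x) = -7 + (x + (-121 + 11*x))*(x + x) = -7 + (-121 + 12*x)*(2*x) = -7 + 2*x*(-121 + 12*x))
(272279 + 27644)/(u + K(667)) = (272279 + 27644)/(-497375 + (-7 - 242*667 + 24*667²)) = 299923/(-497375 + (-7 - 161414 + 24*444889)) = 299923/(-497375 + (-7 - 161414 + 10677336)) = 299923/(-497375 + 10515915) = 299923/10018540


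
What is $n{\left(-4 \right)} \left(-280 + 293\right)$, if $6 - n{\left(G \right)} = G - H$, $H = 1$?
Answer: $143$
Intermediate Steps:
$n{\left(G \right)} = 7 - G$ ($n{\left(G \right)} = 6 - \left(G - 1\right) = 6 - \left(-1 + G\right) = 7 - G$)
$n{\left(-4 \right)} \left(-280 + 293\right) = \left(7 - -4\right) \left(-280 + 293\right) = \left(7 + 4\right) 13 = 11 \cdot 13 = 143$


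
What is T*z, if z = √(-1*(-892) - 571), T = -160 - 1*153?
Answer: -313*√321 ≈ -5607.9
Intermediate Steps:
T = -313 (T = -160 - 153 = -313)
z = √321 (z = √(892 - 571) = √321 ≈ 17.916)
T*z = -313*√321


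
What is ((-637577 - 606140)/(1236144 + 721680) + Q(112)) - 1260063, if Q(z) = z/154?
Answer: -2466981402757/1957824 ≈ -1.2601e+6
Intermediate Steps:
Q(z) = z/154 (Q(z) = z*(1/154) = z/154)
((-637577 - 606140)/(1236144 + 721680) + Q(112)) - 1260063 = ((-637577 - 606140)/(1236144 + 721680) + (1/154)*112) - 1260063 = (-1243717/1957824 + 8/11) - 1260063 = 180155/1957824 - 1260063 = -2466981402757/1957824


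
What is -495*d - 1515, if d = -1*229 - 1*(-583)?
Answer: -176745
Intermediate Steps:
d = 354 (d = -229 + 583 = 354)
-495*d - 1515 = -495*354 - 1515 = -175230 - 1515 = -176745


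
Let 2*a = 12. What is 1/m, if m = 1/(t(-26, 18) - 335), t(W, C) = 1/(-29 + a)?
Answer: -7706/23 ≈ -335.04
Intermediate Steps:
a = 6 (a = (1/2)*12 = 6)
t(W, C) = -1/23 (t(W, C) = 1/(-29 + 6) = 1/(-23) = -1/23)
m = -23/7706 (m = 1/(-1/23 - 335) = 1/(-7706/23) = -23/7706 ≈ -0.0029847)
1/m = 1/(-23/7706) = -7706/23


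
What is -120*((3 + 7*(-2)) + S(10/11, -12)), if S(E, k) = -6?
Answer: 2040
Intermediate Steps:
-120*((3 + 7*(-2)) + S(10/11, -12)) = -120*((3 + 7*(-2)) - 6) = -120*((3 - 14) - 6) = -120*(-11 - 6) = -120*(-17) = 2040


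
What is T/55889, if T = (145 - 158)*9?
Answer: -117/55889 ≈ -0.0020934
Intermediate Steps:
T = -117 (T = -13*9 = -117)
T/55889 = -117/55889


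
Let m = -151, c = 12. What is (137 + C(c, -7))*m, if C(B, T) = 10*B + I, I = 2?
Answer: -39109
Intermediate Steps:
C(B, T) = 2 + 10*B (C(B, T) = 10*B + 2 = 2 + 10*B)
(137 + C(c, -7))*m = (137 + (2 + 10*12))*(-151) = (137 + (2 + 120))*(-151) = (137 + 122)*(-151) = 259*(-151) = -39109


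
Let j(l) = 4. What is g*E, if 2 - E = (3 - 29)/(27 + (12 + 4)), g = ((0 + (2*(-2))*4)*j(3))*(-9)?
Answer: 64512/43 ≈ 1500.3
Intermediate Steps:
g = 576 (g = ((0 + (2*(-2))*4)*4)*(-9) = ((0 - 4*4)*4)*(-9) = ((0 - 16)*4)*(-9) = -16*4*(-9) = -64*(-9) = 576)
E = 112/43 (E = 2 - (3 - 29)/(27 + (12 + 4)) = 2 - (-26)/(27 + 16) = 2 - (-26)/43 = 2 - 1*(-26/43) = 2 + 26/43 = 112/43 ≈ 2.6047)
g*E = 576*(112/43) = 64512/43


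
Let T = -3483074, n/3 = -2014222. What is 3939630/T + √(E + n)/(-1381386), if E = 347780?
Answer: -1969815/1741537 - 31*I*√5926/1381386 ≈ -1.1311 - 0.0017275*I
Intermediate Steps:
n = -6042666 (n = 3*(-2014222) = -6042666)
3939630/T + √(E + n)/(-1381386) = 3939630/(-3483074) + √(347780 - 6042666)/(-1381386) = 3939630*(-1/3483074) + √(-5694886)*(-1/1381386) = -1969815/1741537 + (31*I*√5926)*(-1/1381386) = -1969815/1741537 - 31*I*√5926/1381386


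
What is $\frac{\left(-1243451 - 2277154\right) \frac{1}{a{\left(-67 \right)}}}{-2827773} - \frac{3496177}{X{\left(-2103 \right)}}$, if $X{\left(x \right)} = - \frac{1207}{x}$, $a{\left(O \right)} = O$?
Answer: $- \frac{464334311803557652}{76226391579} \approx -6.0915 \cdot 10^{6}$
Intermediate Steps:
$\frac{\left(-1243451 - 2277154\right) \frac{1}{a{\left(-67 \right)}}}{-2827773} - \frac{3496177}{X{\left(-2103 \right)}} = \frac{\left(-1243451 - 2277154\right) \frac{1}{-67}}{-2827773} - \frac{3496177}{\left(-1207\right) \frac{1}{-2103}} = \left(-1243451 - 2277154\right) \left(- \frac{1}{67}\right) \left(- \frac{1}{2827773}\right) - \frac{3496177}{\left(-1207\right) \left(- \frac{1}{2103}\right)} = \left(-3520605\right) \left(- \frac{1}{67}\right) \left(- \frac{1}{2827773}\right) - \frac{3496177}{\frac{1207}{2103}} = \frac{3520605}{67} \left(- \frac{1}{2827773}\right) - \frac{7352460231}{1207} = - \frac{1173535}{63153597} - \frac{7352460231}{1207} = - \frac{464334311803557652}{76226391579}$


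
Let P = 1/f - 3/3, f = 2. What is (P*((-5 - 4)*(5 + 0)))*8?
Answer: 180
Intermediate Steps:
P = -½ (P = 1/2 - 3/3 = 1*(½) - 3*⅓ = ½ - 1 = -½ ≈ -0.50000)
(P*((-5 - 4)*(5 + 0)))*8 = -(-5 - 4)*(5 + 0)/2*8 = -(-9)*5/2*8 = -½*(-45)*8 = (45/2)*8 = 180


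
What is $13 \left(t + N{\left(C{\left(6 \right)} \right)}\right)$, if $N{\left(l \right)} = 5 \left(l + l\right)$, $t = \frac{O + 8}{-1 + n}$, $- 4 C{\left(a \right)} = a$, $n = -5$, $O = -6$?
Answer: $- \frac{598}{3} \approx -199.33$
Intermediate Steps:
$C{\left(a \right)} = - \frac{a}{4}$
$t = - \frac{1}{3}$ ($t = \frac{-6 + 8}{-1 - 5} = \frac{2}{-6} = 2 \left(- \frac{1}{6}\right) = - \frac{1}{3} \approx -0.33333$)
$N{\left(l \right)} = 10 l$ ($N{\left(l \right)} = 5 \cdot 2 l = 10 l$)
$13 \left(t + N{\left(C{\left(6 \right)} \right)}\right) = 13 \left(- \frac{1}{3} + 10 \left(\left(- \frac{1}{4}\right) 6\right)\right) = 13 \left(- \frac{1}{3} + 10 \left(- \frac{3}{2}\right)\right) = 13 \left(- \frac{1}{3} - 15\right) = 13 \left(- \frac{46}{3}\right) = - \frac{598}{3}$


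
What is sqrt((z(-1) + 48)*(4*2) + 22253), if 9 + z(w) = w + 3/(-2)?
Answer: 3*sqrt(2505) ≈ 150.15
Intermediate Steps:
z(w) = -21/2 + w (z(w) = -9 + (w + 3/(-2)) = -9 + (w + 3*(-1/2)) = -9 + (w - 3/2) = -9 + (-3/2 + w) = -21/2 + w)
sqrt((z(-1) + 48)*(4*2) + 22253) = sqrt(((-21/2 - 1) + 48)*(4*2) + 22253) = sqrt((-23/2 + 48)*8 + 22253) = sqrt((73/2)*8 + 22253) = sqrt(292 + 22253) = sqrt(22545) = 3*sqrt(2505)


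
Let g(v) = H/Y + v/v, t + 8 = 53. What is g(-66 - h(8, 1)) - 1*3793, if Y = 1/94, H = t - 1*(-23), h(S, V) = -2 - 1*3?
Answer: 2600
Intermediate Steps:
h(S, V) = -5 (h(S, V) = -2 - 3 = -5)
t = 45 (t = -8 + 53 = 45)
H = 68 (H = 45 - 1*(-23) = 45 + 23 = 68)
Y = 1/94 ≈ 0.010638
g(v) = 6393 (g(v) = 68/(1/94) + v/v = 68*94 + 1 = 6392 + 1 = 6393)
g(-66 - h(8, 1)) - 1*3793 = 6393 - 1*3793 = 6393 - 3793 = 2600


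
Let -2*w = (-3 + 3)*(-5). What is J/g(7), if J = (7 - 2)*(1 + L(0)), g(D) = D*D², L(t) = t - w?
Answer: 5/343 ≈ 0.014577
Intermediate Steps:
w = 0 (w = -(-3 + 3)*(-5)/2 = -0*(-5) = -½*0 = 0)
L(t) = t (L(t) = t - 1*0 = t + 0 = t)
g(D) = D³
J = 5 (J = (7 - 2)*(1 + 0) = 5*1 = 5)
J/g(7) = 5/(7³) = 5/343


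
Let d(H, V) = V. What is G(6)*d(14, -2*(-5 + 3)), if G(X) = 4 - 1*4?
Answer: 0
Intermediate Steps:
G(X) = 0 (G(X) = 4 - 4 = 0)
G(6)*d(14, -2*(-5 + 3)) = 0*(-2*(-5 + 3)) = 0*(-2*(-2)) = 0*4 = 0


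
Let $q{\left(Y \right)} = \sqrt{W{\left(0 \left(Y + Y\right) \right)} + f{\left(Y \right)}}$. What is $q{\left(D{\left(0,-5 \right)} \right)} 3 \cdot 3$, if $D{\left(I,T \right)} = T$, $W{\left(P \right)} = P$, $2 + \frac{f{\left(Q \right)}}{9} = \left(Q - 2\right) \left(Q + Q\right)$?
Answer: $54 \sqrt{17} \approx 222.65$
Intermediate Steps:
$f{\left(Q \right)} = -18 + 18 Q \left(-2 + Q\right)$ ($f{\left(Q \right)} = -18 + 9 \left(Q - 2\right) \left(Q + Q\right) = -18 + 9 \left(-2 + Q\right) 2 Q = -18 + 9 \cdot 2 Q \left(-2 + Q\right) = -18 + 18 Q \left(-2 + Q\right)$)
$q{\left(Y \right)} = \sqrt{-18 - 36 Y + 18 Y^{2}}$ ($q{\left(Y \right)} = \sqrt{0 \left(Y + Y\right) - \left(18 - 18 Y^{2} + 36 Y\right)} = \sqrt{0 \cdot 2 Y - \left(18 - 18 Y^{2} + 36 Y\right)} = \sqrt{0 - \left(18 - 18 Y^{2} + 36 Y\right)} = \sqrt{-18 - 36 Y + 18 Y^{2}}$)
$q{\left(D{\left(0,-5 \right)} \right)} 3 \cdot 3 = 3 \sqrt{-2 - -20 + 2 \left(-5\right)^{2}} \cdot 3 \cdot 3 = 3 \sqrt{-2 + 20 + 2 \cdot 25} \cdot 3 \cdot 3 = 3 \sqrt{-2 + 20 + 50} \cdot 3 \cdot 3 = 3 \sqrt{68} \cdot 3 \cdot 3 = 3 \cdot 2 \sqrt{17} \cdot 3 \cdot 3 = 6 \sqrt{17} \cdot 3 \cdot 3 = 18 \sqrt{17} \cdot 3 = 54 \sqrt{17}$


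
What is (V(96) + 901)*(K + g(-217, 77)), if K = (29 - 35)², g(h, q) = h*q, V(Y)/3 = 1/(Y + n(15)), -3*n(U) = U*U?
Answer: -105173284/7 ≈ -1.5025e+7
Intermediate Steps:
n(U) = -U²/3 (n(U) = -U*U/3 = -U²/3)
V(Y) = 3/(-75 + Y) (V(Y) = 3/(Y - ⅓*15²) = 3/(Y - ⅓*225) = 3/(Y - 75) = 3/(-75 + Y))
K = 36 (K = (-6)² = 36)
(V(96) + 901)*(K + g(-217, 77)) = (3/(-75 + 96) + 901)*(36 - 217*77) = (3/21 + 901)*(36 - 16709) = (3*(1/21) + 901)*(-16673) = (⅐ + 901)*(-16673) = (6308/7)*(-16673) = -105173284/7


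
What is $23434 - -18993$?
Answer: $42427$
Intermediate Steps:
$23434 - -18993 = 23434 + \left(\left(-1107 - 4929\right) + 25029\right) = 23434 + \left(-6036 + 25029\right) = 23434 + 18993 = 42427$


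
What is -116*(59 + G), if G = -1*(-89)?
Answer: -17168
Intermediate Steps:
G = 89
-116*(59 + G) = -116*(59 + 89) = -116*148 = -17168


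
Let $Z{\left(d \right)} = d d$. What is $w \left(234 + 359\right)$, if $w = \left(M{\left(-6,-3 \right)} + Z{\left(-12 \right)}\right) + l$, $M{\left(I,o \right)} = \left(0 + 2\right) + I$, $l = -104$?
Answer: $21348$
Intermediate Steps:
$Z{\left(d \right)} = d^{2}$
$M{\left(I,o \right)} = 2 + I$
$w = 36$ ($w = \left(\left(2 - 6\right) + \left(-12\right)^{2}\right) - 104 = \left(-4 + 144\right) - 104 = 140 - 104 = 36$)
$w \left(234 + 359\right) = 36 \left(234 + 359\right) = 36 \cdot 593 = 21348$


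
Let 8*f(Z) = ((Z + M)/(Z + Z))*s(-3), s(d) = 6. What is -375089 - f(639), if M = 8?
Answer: -639152303/1704 ≈ -3.7509e+5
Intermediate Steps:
f(Z) = 3*(8 + Z)/(8*Z) (f(Z) = (((Z + 8)/(Z + Z))*6)/8 = (((8 + Z)/((2*Z)))*6)/8 = (((8 + Z)*(1/(2*Z)))*6)/8 = (((8 + Z)/(2*Z))*6)/8 = (3*(8 + Z)/Z)/8 = 3*(8 + Z)/(8*Z))
-375089 - f(639) = -375089 - (3/8 + 3/639) = -375089 - (3/8 + 3*(1/639)) = -375089 - (3/8 + 1/213) = -375089 - 1*647/1704 = -375089 - 647/1704 = -639152303/1704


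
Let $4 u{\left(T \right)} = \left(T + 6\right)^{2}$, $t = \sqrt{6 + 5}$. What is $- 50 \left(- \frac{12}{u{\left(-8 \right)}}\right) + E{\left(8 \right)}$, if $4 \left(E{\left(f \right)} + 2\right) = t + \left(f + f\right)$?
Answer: $602 + \frac{\sqrt{11}}{4} \approx 602.83$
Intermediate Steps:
$t = \sqrt{11} \approx 3.3166$
$u{\left(T \right)} = \frac{\left(6 + T\right)^{2}}{4}$ ($u{\left(T \right)} = \frac{\left(T + 6\right)^{2}}{4} = \frac{\left(6 + T\right)^{2}}{4}$)
$E{\left(f \right)} = -2 + \frac{f}{2} + \frac{\sqrt{11}}{4}$ ($E{\left(f \right)} = -2 + \frac{\sqrt{11} + \left(f + f\right)}{4} = -2 + \frac{\sqrt{11} + 2 f}{4} = -2 + \left(\frac{f}{2} + \frac{\sqrt{11}}{4}\right) = -2 + \frac{f}{2} + \frac{\sqrt{11}}{4}$)
$- 50 \left(- \frac{12}{u{\left(-8 \right)}}\right) + E{\left(8 \right)} = - 50 \left(- \frac{12}{\frac{1}{4} \left(6 - 8\right)^{2}}\right) + \left(-2 + \frac{1}{2} \cdot 8 + \frac{\sqrt{11}}{4}\right) = - 50 \left(- \frac{12}{\frac{1}{4} \left(-2\right)^{2}}\right) + \left(-2 + 4 + \frac{\sqrt{11}}{4}\right) = - 50 \left(- \frac{12}{\frac{1}{4} \cdot 4}\right) + \left(2 + \frac{\sqrt{11}}{4}\right) = - 50 \left(- \frac{12}{1}\right) + \left(2 + \frac{\sqrt{11}}{4}\right) = - 50 \left(\left(-12\right) 1\right) + \left(2 + \frac{\sqrt{11}}{4}\right) = \left(-50\right) \left(-12\right) + \left(2 + \frac{\sqrt{11}}{4}\right) = 600 + \left(2 + \frac{\sqrt{11}}{4}\right) = 602 + \frac{\sqrt{11}}{4}$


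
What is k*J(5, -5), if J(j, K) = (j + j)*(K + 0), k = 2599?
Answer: -129950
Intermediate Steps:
J(j, K) = 2*K*j (J(j, K) = (2*j)*K = 2*K*j)
k*J(5, -5) = 2599*(2*(-5)*5) = 2599*(-50) = -129950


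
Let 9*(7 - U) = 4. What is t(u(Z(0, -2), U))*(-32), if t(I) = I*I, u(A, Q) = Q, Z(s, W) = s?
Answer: -111392/81 ≈ -1375.2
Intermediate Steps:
U = 59/9 (U = 7 - ⅑*4 = 7 - 4/9 = 59/9 ≈ 6.5556)
t(I) = I²
t(u(Z(0, -2), U))*(-32) = (59/9)²*(-32) = (3481/81)*(-32) = -111392/81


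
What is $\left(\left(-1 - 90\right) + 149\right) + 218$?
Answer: $276$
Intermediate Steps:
$\left(\left(-1 - 90\right) + 149\right) + 218 = \left(-91 + 149\right) + 218 = 58 + 218 = 276$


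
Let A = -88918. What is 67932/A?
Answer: -33966/44459 ≈ -0.76398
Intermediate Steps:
67932/A = 67932/(-88918) = 67932*(-1/88918) = -33966/44459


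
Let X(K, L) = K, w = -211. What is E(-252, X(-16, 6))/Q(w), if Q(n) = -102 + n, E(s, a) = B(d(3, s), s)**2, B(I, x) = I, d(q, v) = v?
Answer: -63504/313 ≈ -202.89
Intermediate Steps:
E(s, a) = s**2
E(-252, X(-16, 6))/Q(w) = (-252)**2/(-102 - 211) = 63504/(-313) = 63504*(-1/313) = -63504/313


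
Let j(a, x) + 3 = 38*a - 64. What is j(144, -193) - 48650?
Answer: -43245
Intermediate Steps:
j(a, x) = -67 + 38*a (j(a, x) = -3 + (38*a - 64) = -3 + (-64 + 38*a) = -67 + 38*a)
j(144, -193) - 48650 = (-67 + 38*144) - 48650 = (-67 + 5472) - 48650 = 5405 - 48650 = -43245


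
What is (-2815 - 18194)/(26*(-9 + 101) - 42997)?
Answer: 7003/13535 ≈ 0.51740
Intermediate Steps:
(-2815 - 18194)/(26*(-9 + 101) - 42997) = -21009/(26*92 - 42997) = -21009/(2392 - 42997) = -21009/(-40605) = -21009*(-1/40605) = 7003/13535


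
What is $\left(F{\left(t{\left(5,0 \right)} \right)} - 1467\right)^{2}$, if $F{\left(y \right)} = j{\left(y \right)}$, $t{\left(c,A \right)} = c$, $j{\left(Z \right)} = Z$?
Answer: $2137444$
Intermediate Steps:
$F{\left(y \right)} = y$
$\left(F{\left(t{\left(5,0 \right)} \right)} - 1467\right)^{2} = \left(5 - 1467\right)^{2} = \left(-1462\right)^{2} = 2137444$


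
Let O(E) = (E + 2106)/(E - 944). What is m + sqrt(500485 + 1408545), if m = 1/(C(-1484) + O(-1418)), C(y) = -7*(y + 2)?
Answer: 1181/12251350 + sqrt(1909030) ≈ 1381.7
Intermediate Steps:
C(y) = -14 - 7*y (C(y) = -7*(2 + y) = -14 - 7*y)
O(E) = (2106 + E)/(-944 + E)
m = 1181/12251350 (m = 1/((-14 - 7*(-1484)) + (2106 - 1418)/(-944 - 1418)) = 1/((-14 + 10388) + 688/(-2362)) = 1/(10374 - 1/2362*688) = 1/(10374 - 344/1181) = 1/(12251350/1181) = 1181/12251350 ≈ 9.6397e-5)
m + sqrt(500485 + 1408545) = 1181/12251350 + sqrt(500485 + 1408545) = 1181/12251350 + sqrt(1909030)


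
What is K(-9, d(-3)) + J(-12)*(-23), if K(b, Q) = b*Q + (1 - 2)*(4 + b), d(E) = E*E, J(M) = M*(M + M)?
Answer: -6700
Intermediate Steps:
J(M) = 2*M**2 (J(M) = M*(2*M) = 2*M**2)
d(E) = E**2
K(b, Q) = -4 - b + Q*b (K(b, Q) = Q*b - (4 + b) = Q*b + (-4 - b) = -4 - b + Q*b)
K(-9, d(-3)) + J(-12)*(-23) = (-4 - 1*(-9) + (-3)**2*(-9)) + (2*(-12)**2)*(-23) = (-4 + 9 + 9*(-9)) + (2*144)*(-23) = (-4 + 9 - 81) + 288*(-23) = -76 - 6624 = -6700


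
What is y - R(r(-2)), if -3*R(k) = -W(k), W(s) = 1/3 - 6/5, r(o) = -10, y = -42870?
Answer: -1929137/45 ≈ -42870.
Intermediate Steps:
W(s) = -13/15 (W(s) = 1*(1/3) - 6*1/5 = 1/3 - 6/5 = -13/15)
R(k) = -13/45 (R(k) = -(-1)*(-13)/(3*15) = -1/3*13/15 = -13/45)
y - R(r(-2)) = -42870 - 1*(-13/45) = -42870 + 13/45 = -1929137/45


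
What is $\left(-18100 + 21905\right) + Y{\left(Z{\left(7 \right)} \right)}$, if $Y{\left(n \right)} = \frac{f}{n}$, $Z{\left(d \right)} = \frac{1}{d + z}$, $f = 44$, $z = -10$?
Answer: $3673$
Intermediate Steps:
$Z{\left(d \right)} = \frac{1}{-10 + d}$ ($Z{\left(d \right)} = \frac{1}{d - 10} = \frac{1}{-10 + d}$)
$Y{\left(n \right)} = \frac{44}{n}$
$\left(-18100 + 21905\right) + Y{\left(Z{\left(7 \right)} \right)} = \left(-18100 + 21905\right) + \frac{44}{\frac{1}{-10 + 7}} = 3805 + \frac{44}{\frac{1}{-3}} = 3805 + \frac{44}{- \frac{1}{3}} = 3805 + 44 \left(-3\right) = 3805 - 132 = 3673$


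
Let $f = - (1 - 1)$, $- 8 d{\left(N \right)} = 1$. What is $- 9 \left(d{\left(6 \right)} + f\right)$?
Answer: $\frac{9}{8} \approx 1.125$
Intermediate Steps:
$d{\left(N \right)} = - \frac{1}{8}$ ($d{\left(N \right)} = \left(- \frac{1}{8}\right) 1 = - \frac{1}{8}$)
$f = 0$ ($f = \left(-1\right) 0 = 0$)
$- 9 \left(d{\left(6 \right)} + f\right) = - 9 \left(- \frac{1}{8} + 0\right) = \left(-9\right) \left(- \frac{1}{8}\right) = \frac{9}{8}$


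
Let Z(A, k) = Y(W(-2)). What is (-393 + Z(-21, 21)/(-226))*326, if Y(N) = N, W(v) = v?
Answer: -14477008/113 ≈ -1.2812e+5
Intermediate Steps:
Z(A, k) = -2
(-393 + Z(-21, 21)/(-226))*326 = (-393 - 2/(-226))*326 = (-393 - 2*(-1/226))*326 = (-393 + 1/113)*326 = -44408/113*326 = -14477008/113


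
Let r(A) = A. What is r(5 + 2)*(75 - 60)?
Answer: 105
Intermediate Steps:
r(5 + 2)*(75 - 60) = (5 + 2)*(75 - 60) = 7*15 = 105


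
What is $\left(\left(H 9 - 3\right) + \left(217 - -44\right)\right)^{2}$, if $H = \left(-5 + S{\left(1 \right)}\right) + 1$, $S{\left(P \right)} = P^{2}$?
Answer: $53361$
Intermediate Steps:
$H = -3$ ($H = \left(-5 + 1^{2}\right) + 1 = \left(-5 + 1\right) + 1 = -4 + 1 = -3$)
$\left(\left(H 9 - 3\right) + \left(217 - -44\right)\right)^{2} = \left(\left(\left(-3\right) 9 - 3\right) + \left(217 - -44\right)\right)^{2} = \left(\left(-27 - 3\right) + \left(217 + 44\right)\right)^{2} = \left(-30 + 261\right)^{2} = 231^{2} = 53361$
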